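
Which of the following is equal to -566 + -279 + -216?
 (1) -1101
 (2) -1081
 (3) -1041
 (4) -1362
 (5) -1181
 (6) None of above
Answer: 6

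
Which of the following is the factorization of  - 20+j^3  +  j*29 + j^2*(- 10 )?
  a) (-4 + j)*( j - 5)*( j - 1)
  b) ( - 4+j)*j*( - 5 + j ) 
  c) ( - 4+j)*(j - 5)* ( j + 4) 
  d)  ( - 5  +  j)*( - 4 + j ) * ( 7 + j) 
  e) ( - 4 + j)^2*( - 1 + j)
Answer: a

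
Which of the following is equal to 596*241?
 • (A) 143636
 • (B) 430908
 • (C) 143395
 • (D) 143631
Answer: A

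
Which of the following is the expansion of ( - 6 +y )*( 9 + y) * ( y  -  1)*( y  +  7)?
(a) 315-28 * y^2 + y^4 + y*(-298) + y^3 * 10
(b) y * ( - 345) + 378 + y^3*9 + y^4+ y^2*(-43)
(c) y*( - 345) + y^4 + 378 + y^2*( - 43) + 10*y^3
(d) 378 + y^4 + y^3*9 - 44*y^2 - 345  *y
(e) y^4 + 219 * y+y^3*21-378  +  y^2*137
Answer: b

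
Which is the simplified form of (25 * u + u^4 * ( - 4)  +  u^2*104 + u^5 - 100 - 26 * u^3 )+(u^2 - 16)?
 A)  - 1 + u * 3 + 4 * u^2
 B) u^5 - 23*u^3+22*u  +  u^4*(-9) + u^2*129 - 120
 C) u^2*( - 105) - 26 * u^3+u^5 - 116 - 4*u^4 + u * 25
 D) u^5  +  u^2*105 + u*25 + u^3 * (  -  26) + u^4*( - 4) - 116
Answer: D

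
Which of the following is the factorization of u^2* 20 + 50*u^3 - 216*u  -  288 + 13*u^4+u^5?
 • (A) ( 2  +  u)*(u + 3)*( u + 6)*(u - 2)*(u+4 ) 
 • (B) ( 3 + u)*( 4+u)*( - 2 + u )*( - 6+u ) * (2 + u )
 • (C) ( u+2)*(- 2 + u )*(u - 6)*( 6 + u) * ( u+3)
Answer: A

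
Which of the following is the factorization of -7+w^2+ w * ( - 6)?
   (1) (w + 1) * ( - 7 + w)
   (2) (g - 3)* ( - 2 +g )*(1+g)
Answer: 1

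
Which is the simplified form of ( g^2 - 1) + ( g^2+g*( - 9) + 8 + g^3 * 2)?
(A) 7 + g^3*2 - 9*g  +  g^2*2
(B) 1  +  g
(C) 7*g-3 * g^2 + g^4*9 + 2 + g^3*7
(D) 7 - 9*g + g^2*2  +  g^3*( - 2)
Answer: A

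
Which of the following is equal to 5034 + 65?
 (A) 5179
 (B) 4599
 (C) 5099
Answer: C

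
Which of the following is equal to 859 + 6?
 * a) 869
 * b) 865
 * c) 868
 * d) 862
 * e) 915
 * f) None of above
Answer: b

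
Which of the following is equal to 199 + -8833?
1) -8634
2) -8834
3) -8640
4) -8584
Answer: 1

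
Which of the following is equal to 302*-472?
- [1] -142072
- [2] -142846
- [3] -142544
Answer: 3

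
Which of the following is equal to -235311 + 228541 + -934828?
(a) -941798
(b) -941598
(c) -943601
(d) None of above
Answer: b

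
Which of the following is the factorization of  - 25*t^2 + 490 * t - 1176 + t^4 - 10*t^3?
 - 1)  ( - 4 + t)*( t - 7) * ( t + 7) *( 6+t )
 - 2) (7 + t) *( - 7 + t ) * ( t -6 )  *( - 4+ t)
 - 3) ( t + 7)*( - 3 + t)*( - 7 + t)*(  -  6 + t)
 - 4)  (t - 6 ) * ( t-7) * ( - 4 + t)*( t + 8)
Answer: 2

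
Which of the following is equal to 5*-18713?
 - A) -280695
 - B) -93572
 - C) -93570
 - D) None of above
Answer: D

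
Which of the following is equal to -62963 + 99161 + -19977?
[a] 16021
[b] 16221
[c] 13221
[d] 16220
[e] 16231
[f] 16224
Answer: b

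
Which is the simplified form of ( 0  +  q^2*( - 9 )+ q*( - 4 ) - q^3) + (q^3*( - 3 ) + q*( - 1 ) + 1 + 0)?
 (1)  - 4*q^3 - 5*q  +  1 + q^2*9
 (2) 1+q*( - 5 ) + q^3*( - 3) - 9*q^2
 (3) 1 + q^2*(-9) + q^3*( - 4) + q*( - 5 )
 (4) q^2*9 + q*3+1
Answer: 3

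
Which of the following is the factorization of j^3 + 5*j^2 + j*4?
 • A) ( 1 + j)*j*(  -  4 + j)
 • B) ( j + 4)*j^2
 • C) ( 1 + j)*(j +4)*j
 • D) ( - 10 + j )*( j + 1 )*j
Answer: C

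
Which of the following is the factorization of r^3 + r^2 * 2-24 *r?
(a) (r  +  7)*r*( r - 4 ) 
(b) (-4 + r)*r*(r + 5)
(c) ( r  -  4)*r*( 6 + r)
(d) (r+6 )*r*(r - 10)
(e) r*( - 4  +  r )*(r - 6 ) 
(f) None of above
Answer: c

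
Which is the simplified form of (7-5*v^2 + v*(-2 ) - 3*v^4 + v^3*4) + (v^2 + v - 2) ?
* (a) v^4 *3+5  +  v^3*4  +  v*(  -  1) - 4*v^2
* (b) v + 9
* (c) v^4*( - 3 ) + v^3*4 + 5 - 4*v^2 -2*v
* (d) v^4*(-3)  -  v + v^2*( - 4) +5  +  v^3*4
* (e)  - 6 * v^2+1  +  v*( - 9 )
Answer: d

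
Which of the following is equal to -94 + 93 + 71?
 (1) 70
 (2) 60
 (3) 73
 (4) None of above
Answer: 1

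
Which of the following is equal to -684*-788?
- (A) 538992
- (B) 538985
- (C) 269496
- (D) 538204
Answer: A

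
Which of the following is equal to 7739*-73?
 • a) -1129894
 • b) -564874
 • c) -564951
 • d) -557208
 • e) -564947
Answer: e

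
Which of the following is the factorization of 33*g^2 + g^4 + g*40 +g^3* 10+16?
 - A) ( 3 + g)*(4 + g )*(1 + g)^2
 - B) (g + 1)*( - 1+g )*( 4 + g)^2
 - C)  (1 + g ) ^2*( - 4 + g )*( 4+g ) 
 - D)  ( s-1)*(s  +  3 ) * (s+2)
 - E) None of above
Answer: E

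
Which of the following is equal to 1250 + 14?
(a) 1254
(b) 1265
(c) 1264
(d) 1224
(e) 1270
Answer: c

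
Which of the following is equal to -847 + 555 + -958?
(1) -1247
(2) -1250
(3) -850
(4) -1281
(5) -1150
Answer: 2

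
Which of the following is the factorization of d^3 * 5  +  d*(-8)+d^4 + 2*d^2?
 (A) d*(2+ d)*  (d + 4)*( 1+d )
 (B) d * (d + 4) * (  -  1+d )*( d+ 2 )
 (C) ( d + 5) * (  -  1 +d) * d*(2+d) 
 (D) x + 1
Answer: B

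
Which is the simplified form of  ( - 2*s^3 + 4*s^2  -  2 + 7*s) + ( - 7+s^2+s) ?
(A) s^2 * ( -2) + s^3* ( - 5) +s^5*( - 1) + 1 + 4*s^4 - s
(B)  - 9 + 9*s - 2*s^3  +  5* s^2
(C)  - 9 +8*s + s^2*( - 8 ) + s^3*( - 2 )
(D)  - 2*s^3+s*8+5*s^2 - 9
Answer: D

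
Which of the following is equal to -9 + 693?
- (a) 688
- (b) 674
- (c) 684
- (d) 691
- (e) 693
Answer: c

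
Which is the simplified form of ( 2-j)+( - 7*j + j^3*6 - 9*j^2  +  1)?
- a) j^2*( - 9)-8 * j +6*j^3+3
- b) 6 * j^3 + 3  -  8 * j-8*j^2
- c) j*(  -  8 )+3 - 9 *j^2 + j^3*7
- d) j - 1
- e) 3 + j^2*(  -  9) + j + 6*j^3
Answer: a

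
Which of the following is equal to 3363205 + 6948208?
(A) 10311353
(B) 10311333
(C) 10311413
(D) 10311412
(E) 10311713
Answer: C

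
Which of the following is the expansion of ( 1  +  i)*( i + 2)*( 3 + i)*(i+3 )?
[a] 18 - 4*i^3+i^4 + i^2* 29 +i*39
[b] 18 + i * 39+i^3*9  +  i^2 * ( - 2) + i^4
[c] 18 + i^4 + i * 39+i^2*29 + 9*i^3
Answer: c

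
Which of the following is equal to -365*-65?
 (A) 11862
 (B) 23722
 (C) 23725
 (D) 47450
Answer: C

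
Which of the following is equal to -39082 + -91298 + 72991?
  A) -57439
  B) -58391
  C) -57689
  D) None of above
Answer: D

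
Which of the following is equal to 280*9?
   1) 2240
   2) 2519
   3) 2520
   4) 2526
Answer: 3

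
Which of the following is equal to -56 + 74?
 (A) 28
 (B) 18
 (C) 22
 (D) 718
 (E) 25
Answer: B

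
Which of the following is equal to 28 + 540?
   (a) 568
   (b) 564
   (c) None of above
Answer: a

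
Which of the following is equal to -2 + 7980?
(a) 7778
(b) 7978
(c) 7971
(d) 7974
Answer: b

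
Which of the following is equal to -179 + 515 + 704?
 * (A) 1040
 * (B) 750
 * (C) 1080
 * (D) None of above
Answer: A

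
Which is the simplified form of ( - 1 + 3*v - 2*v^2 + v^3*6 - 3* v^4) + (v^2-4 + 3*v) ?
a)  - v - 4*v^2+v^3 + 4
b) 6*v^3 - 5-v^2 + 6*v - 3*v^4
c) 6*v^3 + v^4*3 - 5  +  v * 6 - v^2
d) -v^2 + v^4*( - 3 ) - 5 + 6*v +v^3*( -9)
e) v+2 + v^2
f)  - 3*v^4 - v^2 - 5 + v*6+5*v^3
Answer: b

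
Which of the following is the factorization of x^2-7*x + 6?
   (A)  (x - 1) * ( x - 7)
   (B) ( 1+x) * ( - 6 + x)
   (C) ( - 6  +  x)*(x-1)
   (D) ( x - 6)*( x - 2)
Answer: C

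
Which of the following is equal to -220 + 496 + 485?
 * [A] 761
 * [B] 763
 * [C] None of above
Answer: A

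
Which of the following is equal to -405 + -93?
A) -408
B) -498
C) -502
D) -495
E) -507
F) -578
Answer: B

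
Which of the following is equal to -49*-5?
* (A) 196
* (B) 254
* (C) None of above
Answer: C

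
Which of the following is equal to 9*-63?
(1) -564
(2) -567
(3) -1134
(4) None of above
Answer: 2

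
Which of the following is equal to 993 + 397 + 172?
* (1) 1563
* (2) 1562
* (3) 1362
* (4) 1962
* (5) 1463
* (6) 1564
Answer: 2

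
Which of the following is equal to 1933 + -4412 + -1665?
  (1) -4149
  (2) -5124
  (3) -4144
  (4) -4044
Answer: 3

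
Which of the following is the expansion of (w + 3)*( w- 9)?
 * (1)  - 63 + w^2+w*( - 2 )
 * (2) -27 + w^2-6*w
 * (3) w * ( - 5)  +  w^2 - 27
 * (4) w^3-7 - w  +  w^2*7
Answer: 2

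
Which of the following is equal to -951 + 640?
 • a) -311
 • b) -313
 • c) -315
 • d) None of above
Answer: a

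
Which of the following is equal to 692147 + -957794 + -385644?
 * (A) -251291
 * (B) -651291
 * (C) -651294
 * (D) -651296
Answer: B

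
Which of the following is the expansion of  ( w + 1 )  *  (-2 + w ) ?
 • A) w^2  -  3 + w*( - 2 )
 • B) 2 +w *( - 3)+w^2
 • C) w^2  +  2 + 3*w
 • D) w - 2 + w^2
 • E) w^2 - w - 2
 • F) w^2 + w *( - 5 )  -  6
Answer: E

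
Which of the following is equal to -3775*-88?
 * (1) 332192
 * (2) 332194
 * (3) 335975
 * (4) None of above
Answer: 4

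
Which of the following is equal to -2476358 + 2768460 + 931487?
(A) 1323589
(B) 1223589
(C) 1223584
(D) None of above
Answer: B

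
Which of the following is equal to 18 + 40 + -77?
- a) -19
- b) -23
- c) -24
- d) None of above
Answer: a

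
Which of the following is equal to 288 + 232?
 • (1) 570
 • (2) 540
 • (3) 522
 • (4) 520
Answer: 4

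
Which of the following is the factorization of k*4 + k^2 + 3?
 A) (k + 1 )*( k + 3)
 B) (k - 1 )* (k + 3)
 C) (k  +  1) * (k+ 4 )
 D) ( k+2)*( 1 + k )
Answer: A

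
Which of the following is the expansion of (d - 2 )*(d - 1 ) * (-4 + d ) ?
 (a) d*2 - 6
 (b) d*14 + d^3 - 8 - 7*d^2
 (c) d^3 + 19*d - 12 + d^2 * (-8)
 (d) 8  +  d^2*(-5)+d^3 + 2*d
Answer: b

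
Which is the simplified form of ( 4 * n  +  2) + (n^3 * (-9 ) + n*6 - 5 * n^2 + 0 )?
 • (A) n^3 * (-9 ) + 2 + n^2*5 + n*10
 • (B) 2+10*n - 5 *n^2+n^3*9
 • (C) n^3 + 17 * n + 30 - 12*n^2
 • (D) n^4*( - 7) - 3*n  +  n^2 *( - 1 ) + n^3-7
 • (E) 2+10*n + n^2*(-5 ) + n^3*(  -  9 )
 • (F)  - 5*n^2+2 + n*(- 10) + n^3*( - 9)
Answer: E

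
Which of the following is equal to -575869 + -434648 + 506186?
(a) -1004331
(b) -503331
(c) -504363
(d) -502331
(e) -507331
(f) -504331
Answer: f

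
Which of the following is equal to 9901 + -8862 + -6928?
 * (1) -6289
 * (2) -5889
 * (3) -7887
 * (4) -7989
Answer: 2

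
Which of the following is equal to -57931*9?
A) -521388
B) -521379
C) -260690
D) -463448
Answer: B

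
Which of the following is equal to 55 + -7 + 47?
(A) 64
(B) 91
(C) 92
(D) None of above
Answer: D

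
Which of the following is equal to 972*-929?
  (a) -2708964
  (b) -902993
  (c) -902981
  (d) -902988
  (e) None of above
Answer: d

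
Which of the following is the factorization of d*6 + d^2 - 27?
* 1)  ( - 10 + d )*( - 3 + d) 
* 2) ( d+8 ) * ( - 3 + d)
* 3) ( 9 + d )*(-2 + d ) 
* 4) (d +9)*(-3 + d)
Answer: 4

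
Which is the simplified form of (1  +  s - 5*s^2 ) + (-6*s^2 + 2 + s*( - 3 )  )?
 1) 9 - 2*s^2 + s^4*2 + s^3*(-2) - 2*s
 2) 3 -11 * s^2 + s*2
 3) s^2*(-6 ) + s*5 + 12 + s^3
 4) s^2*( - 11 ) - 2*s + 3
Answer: 4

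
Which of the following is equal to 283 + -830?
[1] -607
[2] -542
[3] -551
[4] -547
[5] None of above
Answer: 4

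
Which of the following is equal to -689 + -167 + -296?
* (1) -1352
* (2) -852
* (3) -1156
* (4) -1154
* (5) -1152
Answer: 5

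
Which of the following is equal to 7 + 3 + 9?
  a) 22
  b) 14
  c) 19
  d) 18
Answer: c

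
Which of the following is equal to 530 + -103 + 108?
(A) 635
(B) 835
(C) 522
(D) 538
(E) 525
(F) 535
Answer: F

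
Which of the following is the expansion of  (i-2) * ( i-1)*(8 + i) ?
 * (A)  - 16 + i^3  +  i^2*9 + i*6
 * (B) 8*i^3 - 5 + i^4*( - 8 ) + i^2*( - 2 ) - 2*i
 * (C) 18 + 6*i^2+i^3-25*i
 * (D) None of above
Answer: D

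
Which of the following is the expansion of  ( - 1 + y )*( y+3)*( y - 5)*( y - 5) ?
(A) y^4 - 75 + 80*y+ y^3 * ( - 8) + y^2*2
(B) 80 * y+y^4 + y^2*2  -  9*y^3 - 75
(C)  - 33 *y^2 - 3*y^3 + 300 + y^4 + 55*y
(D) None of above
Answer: A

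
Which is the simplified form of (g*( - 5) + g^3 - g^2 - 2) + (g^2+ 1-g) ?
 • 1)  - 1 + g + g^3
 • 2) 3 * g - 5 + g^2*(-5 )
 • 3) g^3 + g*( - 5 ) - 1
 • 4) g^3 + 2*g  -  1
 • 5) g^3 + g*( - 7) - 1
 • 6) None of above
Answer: 6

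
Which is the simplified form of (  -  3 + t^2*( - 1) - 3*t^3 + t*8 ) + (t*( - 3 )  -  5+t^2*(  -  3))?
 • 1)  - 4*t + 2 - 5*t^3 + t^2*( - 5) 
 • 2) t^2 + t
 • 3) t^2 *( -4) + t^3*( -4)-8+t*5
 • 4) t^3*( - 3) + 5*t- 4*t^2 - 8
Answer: 4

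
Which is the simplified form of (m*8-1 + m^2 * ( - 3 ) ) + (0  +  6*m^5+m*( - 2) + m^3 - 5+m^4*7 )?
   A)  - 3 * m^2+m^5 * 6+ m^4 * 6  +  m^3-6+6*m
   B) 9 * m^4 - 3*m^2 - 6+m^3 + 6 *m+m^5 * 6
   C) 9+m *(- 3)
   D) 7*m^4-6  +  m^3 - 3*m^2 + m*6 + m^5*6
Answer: D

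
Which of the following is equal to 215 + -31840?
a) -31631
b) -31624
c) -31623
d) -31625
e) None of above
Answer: d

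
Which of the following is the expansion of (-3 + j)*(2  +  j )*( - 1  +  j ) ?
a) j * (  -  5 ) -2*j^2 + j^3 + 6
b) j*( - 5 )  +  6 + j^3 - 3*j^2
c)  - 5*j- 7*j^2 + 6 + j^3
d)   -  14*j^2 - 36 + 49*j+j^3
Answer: a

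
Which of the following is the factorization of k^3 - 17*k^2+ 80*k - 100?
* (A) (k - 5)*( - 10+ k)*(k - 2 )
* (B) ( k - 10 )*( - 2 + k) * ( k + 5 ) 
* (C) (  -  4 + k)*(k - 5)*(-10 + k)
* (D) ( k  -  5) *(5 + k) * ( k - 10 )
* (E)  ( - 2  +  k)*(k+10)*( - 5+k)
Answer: A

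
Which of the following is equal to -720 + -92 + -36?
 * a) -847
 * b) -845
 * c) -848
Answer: c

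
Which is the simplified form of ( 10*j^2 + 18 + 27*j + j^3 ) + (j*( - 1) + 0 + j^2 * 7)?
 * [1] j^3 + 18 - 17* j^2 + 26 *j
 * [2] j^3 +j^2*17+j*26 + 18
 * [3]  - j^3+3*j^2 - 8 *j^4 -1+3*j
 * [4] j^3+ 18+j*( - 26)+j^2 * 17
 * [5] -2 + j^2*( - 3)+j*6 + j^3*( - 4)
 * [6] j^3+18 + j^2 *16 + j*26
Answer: 2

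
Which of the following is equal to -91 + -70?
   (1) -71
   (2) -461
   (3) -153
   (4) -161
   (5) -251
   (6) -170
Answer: 4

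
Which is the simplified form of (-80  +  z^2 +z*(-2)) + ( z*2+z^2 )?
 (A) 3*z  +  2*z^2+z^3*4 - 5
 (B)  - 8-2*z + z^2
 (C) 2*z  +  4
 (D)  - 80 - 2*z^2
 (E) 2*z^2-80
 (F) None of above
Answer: E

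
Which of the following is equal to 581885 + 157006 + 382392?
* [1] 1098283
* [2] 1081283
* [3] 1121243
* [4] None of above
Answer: 4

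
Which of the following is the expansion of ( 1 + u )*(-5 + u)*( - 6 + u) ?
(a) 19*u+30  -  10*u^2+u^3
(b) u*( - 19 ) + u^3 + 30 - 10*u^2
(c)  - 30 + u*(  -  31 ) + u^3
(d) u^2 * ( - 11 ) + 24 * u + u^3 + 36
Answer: a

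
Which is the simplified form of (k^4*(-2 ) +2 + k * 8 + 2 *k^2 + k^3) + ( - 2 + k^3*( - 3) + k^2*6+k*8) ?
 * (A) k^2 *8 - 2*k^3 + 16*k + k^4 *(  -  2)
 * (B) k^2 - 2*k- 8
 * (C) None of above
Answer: A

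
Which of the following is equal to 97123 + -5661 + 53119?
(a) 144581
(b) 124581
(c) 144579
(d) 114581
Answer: a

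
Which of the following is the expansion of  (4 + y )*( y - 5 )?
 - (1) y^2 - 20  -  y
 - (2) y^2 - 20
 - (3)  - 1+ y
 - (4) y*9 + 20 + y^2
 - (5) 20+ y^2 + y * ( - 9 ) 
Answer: 1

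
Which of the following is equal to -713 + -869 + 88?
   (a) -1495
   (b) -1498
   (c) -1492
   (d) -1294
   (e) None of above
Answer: e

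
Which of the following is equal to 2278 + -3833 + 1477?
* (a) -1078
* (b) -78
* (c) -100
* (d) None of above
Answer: b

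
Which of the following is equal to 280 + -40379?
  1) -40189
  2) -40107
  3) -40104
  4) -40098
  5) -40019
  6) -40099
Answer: 6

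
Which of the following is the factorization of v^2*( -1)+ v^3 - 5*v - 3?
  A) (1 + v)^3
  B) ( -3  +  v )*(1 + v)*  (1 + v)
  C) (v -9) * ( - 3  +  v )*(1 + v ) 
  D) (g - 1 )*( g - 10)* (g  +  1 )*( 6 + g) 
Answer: B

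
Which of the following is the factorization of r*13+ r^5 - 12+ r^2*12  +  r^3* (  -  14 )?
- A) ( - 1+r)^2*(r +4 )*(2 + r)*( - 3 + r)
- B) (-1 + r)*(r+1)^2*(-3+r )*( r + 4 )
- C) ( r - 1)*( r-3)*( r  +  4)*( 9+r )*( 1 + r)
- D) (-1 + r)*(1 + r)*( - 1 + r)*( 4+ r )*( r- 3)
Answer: D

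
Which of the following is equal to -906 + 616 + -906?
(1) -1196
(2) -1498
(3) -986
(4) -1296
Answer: 1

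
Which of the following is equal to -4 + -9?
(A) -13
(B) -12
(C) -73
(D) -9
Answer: A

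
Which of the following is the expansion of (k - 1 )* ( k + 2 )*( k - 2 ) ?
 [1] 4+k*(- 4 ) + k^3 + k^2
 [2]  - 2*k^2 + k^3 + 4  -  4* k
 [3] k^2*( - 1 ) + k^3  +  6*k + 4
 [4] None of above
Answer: 4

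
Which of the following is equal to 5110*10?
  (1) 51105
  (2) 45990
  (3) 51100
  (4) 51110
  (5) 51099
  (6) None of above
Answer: 3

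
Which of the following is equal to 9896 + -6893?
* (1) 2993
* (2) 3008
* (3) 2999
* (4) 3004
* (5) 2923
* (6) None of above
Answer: 6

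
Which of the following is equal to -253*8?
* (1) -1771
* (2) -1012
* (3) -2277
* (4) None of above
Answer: 4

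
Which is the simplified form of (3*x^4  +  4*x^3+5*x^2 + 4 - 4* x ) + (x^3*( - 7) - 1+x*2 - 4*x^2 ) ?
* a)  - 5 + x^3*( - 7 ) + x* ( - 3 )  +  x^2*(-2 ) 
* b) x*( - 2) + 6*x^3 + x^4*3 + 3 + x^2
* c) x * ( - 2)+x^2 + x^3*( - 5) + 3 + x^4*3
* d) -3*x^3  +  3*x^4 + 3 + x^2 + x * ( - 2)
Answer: d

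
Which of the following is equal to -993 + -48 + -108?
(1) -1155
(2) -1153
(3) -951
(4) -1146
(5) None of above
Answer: 5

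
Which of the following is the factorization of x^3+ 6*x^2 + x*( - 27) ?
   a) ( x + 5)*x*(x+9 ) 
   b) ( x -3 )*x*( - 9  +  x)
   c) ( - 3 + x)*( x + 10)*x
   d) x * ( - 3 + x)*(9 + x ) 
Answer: d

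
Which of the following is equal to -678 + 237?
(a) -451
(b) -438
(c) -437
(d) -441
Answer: d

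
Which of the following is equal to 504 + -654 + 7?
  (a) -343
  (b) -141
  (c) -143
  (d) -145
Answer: c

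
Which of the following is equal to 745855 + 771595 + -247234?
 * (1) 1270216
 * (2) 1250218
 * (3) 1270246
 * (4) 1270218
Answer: 1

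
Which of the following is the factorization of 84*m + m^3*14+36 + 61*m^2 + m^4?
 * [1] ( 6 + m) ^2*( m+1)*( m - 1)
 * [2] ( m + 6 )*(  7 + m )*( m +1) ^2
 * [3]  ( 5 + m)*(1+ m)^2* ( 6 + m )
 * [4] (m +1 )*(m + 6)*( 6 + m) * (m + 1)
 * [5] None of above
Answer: 4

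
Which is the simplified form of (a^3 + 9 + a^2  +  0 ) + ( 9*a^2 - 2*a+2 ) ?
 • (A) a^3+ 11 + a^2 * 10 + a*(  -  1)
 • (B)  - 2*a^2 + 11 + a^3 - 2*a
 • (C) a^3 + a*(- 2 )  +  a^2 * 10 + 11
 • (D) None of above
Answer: C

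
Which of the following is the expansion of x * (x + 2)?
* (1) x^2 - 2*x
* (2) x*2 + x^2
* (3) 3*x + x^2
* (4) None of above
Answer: 2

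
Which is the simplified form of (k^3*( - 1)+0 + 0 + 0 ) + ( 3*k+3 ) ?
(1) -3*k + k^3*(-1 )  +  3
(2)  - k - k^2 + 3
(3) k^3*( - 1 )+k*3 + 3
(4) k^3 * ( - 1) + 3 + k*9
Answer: 3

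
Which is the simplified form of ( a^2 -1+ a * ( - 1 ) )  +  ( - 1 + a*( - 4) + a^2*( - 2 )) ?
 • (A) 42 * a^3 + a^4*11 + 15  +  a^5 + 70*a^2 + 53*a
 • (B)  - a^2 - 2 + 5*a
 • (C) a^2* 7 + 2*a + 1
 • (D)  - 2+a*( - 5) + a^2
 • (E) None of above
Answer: E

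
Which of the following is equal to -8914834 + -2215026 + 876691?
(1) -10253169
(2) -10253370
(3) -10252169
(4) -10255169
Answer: 1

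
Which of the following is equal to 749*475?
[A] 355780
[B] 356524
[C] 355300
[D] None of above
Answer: D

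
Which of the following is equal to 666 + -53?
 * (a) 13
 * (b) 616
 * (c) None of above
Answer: c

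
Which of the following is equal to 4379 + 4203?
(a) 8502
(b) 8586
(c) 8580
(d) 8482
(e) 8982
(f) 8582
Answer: f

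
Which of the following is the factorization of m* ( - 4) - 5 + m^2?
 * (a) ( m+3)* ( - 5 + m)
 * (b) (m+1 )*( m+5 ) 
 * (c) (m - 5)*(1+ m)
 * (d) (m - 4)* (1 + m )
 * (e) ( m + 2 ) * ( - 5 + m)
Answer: c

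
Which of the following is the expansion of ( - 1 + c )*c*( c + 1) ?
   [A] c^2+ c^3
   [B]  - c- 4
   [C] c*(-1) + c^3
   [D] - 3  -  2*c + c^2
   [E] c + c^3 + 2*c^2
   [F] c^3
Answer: C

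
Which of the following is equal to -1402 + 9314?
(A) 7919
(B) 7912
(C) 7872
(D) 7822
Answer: B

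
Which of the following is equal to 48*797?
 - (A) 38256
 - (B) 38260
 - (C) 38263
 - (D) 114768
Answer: A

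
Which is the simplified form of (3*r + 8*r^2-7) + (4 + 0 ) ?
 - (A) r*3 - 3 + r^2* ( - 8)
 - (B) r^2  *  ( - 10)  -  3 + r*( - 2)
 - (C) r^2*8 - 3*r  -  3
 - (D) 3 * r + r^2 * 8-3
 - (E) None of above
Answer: D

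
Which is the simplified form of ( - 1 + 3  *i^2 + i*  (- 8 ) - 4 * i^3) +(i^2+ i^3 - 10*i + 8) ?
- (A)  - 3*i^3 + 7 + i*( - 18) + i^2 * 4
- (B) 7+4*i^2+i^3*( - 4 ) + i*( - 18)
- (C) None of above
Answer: A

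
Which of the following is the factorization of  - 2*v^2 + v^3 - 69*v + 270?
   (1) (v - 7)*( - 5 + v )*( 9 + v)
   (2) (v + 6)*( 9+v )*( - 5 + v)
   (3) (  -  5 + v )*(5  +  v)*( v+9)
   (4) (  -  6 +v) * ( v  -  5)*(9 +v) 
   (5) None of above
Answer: 4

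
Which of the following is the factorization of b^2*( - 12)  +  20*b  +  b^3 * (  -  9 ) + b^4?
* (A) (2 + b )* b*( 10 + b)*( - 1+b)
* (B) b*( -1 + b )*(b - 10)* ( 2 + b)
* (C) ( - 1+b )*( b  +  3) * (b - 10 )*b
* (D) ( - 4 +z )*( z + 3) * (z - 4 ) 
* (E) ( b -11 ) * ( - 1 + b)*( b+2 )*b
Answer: B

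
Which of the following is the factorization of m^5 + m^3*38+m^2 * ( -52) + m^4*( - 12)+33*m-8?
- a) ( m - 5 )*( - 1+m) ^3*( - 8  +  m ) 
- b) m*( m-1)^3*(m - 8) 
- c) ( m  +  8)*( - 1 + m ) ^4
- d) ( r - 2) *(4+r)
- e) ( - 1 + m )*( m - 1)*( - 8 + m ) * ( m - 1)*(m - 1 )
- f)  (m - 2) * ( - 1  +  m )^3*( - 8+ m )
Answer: e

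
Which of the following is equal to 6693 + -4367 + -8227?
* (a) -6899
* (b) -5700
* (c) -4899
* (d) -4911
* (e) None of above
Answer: e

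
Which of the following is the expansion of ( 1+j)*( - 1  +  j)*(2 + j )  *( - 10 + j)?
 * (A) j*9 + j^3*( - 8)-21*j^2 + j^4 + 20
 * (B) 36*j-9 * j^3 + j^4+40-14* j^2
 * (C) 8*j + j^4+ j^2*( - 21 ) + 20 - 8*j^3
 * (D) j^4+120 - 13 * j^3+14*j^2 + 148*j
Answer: C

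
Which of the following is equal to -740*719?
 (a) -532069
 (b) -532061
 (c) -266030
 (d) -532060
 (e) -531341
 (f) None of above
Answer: d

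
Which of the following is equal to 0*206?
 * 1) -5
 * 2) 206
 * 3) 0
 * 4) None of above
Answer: 3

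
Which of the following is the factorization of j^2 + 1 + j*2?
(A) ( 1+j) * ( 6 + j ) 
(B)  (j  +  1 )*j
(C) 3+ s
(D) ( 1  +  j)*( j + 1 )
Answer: D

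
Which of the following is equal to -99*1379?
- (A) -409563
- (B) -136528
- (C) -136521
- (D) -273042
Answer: C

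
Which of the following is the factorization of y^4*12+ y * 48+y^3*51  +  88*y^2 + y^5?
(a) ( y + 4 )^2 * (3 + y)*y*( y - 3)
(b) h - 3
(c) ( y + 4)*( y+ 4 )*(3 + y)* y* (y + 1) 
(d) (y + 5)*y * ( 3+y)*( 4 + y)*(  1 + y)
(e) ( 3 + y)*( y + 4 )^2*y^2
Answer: c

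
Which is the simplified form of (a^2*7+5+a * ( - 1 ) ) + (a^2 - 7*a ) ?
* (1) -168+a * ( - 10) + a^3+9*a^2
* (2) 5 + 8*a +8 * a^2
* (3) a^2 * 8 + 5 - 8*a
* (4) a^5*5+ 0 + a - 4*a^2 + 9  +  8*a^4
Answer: 3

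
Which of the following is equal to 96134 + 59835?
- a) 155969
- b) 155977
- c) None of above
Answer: a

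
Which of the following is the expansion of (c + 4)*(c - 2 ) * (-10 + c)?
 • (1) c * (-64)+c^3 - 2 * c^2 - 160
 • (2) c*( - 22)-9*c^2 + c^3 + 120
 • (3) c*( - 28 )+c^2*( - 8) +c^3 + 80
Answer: 3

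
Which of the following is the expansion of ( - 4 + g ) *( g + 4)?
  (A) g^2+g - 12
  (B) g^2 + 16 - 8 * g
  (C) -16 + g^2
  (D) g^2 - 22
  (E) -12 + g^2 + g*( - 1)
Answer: C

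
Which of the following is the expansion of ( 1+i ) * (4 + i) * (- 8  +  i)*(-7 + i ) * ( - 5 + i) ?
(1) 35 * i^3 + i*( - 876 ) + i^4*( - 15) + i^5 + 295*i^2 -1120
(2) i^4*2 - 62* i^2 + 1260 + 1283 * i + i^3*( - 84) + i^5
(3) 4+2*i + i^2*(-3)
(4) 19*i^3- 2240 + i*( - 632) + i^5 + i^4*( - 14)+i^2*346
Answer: 1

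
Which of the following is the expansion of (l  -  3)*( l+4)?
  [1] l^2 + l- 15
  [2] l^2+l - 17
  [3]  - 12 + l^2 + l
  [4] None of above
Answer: 3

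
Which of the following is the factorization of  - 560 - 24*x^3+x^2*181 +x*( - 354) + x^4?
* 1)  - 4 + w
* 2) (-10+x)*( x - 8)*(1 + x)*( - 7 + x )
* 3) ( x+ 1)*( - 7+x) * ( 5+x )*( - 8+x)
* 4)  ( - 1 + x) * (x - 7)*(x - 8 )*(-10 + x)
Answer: 2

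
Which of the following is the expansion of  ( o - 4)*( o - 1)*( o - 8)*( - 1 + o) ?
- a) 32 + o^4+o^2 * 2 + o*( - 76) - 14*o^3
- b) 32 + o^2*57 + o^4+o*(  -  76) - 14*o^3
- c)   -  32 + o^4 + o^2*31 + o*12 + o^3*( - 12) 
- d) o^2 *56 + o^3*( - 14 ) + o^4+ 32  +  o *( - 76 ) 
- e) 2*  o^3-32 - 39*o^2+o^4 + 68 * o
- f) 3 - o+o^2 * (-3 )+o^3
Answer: b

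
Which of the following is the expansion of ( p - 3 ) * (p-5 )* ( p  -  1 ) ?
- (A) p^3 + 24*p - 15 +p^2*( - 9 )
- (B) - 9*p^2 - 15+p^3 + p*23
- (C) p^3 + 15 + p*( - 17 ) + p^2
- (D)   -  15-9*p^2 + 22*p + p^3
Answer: B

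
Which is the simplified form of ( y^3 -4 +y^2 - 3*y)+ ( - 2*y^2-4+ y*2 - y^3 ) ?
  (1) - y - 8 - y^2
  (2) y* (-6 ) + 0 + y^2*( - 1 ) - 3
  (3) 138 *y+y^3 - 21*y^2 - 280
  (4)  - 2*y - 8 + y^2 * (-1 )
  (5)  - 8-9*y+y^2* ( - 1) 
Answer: 1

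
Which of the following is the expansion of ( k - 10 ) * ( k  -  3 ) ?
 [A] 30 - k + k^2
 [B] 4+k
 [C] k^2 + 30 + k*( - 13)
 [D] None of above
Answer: C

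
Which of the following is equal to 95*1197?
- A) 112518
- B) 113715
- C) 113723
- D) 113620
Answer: B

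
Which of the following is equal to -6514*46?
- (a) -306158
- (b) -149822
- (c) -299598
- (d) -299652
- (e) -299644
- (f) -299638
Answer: e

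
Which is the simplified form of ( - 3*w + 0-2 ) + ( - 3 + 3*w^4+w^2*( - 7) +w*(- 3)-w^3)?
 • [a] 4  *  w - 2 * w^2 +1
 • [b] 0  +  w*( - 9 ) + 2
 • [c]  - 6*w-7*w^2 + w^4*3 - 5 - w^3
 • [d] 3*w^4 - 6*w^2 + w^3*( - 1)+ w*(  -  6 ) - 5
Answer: c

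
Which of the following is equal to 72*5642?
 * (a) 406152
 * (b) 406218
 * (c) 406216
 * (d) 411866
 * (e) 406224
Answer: e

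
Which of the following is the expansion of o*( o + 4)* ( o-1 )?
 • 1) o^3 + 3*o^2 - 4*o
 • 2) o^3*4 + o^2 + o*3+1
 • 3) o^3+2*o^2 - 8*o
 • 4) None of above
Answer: 1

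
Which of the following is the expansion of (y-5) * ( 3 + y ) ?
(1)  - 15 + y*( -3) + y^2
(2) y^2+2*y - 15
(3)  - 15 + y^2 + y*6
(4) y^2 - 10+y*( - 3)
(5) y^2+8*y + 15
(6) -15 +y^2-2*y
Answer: 6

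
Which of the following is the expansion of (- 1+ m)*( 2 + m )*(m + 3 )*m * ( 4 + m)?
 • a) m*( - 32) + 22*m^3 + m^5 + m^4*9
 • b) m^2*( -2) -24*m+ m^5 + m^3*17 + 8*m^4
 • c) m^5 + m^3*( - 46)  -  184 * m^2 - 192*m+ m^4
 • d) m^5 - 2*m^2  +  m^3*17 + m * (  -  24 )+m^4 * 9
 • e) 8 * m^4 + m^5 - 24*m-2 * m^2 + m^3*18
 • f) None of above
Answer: b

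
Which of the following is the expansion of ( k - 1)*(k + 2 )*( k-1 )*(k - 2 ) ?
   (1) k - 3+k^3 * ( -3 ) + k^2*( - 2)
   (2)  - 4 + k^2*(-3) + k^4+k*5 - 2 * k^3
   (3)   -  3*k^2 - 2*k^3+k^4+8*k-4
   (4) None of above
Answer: 3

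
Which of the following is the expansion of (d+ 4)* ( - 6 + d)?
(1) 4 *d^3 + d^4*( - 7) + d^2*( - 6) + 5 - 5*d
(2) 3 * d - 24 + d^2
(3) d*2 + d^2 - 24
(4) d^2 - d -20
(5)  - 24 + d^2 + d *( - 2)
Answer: 5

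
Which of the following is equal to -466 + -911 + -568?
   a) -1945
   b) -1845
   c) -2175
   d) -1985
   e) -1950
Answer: a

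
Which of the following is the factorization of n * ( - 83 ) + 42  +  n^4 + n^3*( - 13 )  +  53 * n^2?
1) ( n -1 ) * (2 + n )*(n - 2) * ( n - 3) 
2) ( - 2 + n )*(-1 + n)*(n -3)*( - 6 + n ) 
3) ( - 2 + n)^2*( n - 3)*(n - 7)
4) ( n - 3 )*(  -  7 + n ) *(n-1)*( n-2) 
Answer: 4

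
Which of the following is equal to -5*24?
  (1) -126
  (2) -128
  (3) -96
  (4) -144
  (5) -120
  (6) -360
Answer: 5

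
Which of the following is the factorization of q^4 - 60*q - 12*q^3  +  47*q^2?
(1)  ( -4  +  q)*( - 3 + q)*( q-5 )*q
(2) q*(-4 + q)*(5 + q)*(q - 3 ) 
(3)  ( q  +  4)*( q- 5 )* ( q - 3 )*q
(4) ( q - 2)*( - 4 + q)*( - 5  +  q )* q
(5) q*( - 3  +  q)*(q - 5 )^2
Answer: 1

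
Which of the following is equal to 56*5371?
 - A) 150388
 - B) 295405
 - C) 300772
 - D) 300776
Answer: D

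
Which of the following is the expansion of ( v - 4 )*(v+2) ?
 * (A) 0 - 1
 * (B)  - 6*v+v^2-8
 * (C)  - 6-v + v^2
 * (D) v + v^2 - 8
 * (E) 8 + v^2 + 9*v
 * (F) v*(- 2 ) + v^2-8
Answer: F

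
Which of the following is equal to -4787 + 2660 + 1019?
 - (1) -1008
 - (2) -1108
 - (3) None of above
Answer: 2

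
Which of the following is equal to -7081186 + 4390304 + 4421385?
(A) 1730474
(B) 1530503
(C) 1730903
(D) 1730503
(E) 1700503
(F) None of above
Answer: D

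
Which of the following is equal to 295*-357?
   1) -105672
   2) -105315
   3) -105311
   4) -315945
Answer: 2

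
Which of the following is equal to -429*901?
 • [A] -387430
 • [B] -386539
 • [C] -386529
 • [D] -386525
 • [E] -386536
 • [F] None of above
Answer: C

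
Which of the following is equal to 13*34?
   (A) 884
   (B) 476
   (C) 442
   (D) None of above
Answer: C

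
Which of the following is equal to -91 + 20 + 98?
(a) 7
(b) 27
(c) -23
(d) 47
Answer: b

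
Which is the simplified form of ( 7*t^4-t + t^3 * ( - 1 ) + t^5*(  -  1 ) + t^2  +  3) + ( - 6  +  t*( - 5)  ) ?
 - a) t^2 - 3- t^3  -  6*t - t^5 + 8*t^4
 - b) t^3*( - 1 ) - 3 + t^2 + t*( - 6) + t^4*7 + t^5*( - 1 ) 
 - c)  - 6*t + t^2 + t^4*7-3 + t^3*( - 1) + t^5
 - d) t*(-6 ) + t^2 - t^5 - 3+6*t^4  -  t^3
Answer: b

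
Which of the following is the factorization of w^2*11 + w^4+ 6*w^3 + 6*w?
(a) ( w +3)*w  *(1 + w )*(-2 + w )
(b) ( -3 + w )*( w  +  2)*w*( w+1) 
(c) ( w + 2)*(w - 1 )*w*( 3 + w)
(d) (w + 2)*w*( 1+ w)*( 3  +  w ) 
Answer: d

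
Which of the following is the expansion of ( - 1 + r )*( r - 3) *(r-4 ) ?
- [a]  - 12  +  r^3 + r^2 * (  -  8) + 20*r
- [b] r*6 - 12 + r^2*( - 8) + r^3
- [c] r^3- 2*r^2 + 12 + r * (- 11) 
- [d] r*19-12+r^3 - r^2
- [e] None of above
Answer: e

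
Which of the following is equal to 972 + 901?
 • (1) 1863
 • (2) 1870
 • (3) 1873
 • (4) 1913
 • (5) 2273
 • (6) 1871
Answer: 3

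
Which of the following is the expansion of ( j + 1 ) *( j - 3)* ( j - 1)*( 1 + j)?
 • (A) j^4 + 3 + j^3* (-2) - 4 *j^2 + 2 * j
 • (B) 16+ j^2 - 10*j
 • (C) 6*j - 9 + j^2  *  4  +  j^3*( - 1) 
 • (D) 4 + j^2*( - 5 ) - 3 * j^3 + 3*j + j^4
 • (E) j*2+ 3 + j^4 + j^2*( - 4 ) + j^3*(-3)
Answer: A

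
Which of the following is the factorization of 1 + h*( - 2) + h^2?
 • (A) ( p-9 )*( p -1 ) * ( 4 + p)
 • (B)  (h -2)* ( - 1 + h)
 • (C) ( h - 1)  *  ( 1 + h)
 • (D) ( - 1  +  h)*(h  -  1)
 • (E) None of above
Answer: D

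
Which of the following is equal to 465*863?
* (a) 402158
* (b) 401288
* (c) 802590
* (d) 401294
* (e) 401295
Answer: e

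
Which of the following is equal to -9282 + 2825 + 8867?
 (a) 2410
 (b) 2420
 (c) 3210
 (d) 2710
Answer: a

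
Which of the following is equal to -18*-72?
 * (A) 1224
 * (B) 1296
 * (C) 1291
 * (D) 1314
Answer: B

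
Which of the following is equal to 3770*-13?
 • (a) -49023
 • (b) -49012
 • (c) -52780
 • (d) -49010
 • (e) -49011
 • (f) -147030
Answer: d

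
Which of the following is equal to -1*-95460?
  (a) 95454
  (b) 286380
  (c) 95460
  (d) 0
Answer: c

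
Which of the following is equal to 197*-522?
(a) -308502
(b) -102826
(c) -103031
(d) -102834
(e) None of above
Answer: d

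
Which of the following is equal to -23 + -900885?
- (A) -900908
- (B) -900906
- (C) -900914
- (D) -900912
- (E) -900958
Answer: A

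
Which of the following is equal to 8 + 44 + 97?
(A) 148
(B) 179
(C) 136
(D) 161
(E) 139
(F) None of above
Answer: F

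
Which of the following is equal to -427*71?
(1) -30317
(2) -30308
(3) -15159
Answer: 1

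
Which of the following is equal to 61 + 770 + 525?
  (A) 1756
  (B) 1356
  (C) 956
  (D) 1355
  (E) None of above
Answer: B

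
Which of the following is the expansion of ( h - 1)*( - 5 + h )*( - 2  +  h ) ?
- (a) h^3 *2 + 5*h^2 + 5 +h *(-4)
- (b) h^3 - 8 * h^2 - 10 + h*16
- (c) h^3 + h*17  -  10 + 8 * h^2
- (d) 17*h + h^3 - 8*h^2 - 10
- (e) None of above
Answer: d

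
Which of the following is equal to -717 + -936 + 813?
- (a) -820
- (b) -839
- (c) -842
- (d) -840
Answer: d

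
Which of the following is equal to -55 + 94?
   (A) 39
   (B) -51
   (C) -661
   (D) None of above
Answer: A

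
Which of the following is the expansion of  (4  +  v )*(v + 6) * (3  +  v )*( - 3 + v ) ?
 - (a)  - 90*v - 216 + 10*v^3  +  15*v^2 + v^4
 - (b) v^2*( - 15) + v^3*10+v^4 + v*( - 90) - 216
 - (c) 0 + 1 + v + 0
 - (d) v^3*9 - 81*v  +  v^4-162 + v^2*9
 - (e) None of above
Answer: a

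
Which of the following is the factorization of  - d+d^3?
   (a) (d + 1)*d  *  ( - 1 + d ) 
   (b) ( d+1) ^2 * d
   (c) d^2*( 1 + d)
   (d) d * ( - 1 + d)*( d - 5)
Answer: a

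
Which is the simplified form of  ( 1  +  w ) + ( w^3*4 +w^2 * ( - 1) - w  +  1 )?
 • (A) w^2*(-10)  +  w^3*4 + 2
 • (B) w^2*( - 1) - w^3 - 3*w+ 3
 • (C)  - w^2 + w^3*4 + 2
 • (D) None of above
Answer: C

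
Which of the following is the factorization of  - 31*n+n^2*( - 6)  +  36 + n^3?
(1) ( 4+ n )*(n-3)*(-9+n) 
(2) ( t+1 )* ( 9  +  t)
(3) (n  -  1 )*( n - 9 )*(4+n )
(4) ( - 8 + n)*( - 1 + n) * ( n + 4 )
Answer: 3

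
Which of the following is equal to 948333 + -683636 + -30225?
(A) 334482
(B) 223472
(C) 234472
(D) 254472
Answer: C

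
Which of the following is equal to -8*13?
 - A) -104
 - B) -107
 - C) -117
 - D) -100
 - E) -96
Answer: A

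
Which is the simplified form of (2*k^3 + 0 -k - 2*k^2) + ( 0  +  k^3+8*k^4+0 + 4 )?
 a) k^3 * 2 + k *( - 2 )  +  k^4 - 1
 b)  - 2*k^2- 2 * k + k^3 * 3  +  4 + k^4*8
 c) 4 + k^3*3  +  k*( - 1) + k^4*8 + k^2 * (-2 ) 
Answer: c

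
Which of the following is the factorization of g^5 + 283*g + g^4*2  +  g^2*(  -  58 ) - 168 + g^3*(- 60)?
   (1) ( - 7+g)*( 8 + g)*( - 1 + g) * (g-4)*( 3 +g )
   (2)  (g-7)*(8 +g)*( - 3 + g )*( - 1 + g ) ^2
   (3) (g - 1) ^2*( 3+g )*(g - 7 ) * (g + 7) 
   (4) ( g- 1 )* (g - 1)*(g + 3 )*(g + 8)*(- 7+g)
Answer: 4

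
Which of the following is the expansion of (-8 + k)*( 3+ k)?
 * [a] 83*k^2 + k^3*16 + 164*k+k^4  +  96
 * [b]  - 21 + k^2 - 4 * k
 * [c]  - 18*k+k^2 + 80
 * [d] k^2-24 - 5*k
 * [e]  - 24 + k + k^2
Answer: d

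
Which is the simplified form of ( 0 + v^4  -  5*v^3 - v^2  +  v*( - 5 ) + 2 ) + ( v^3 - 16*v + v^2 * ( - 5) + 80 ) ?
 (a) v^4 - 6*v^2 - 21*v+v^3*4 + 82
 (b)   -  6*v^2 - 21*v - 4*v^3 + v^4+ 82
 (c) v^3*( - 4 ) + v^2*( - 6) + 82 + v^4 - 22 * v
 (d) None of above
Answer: b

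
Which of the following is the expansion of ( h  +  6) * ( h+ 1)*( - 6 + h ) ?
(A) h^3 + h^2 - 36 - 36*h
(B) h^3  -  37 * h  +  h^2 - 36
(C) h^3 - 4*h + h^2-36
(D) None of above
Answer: A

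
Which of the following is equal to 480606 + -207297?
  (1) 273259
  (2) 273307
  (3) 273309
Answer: 3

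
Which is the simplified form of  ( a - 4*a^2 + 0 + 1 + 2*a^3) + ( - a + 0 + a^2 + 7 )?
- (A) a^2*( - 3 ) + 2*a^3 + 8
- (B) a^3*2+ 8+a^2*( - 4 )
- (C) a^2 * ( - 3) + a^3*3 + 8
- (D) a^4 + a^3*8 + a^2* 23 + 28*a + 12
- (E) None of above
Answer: A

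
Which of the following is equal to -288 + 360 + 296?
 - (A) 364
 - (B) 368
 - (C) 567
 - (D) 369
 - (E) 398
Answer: B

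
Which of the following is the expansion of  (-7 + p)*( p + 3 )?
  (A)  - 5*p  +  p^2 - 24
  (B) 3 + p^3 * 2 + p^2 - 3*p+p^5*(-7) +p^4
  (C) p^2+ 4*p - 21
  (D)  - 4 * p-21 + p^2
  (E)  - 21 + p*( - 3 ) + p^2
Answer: D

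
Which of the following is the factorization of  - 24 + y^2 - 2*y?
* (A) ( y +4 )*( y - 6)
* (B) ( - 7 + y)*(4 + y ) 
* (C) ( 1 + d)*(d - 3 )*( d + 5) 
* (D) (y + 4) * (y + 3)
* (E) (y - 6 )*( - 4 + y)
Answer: A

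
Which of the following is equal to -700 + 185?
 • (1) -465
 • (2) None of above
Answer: 2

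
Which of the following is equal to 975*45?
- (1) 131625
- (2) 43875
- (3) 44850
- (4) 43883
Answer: 2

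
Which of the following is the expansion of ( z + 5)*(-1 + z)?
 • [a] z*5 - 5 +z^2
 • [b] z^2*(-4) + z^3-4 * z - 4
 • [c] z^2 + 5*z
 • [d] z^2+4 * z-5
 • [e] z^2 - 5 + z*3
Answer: d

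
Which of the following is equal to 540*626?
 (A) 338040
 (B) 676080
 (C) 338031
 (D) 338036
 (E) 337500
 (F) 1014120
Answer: A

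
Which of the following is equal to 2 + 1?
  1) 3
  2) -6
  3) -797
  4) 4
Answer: 1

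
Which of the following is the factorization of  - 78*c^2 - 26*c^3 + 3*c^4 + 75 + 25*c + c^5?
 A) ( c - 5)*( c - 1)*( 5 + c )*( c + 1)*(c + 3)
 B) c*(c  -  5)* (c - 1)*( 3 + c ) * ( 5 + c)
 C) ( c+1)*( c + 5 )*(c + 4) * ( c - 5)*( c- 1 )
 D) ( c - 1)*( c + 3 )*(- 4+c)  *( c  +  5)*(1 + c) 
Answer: A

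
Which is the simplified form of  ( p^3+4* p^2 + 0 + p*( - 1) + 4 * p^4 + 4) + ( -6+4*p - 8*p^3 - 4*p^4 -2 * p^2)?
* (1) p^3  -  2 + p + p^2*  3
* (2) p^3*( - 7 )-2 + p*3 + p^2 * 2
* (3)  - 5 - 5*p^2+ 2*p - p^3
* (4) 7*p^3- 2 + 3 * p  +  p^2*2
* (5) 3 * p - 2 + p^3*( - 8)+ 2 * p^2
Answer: 2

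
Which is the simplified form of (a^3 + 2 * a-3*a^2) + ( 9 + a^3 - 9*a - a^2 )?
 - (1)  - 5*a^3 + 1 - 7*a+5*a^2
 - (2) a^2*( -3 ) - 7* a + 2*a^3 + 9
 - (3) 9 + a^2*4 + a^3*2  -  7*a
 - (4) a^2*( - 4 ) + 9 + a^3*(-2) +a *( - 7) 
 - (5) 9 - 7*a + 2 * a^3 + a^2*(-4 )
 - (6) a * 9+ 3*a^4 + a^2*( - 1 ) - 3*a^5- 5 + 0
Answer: 5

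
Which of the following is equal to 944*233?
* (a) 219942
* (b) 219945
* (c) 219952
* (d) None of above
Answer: c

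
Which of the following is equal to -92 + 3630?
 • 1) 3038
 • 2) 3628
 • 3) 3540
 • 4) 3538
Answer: 4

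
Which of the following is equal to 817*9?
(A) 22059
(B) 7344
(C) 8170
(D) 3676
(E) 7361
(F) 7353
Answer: F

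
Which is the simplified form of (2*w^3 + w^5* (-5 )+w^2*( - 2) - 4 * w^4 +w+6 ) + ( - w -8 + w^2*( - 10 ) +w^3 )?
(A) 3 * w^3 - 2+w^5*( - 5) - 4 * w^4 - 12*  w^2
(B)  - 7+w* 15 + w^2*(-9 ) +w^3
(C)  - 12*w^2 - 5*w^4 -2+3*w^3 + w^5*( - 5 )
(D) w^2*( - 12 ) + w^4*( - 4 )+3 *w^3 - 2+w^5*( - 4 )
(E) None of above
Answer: A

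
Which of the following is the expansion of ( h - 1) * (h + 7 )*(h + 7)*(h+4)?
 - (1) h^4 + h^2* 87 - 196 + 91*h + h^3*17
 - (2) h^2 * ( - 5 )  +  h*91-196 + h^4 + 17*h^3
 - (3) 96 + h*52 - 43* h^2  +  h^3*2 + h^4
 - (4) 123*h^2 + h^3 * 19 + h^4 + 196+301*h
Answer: 1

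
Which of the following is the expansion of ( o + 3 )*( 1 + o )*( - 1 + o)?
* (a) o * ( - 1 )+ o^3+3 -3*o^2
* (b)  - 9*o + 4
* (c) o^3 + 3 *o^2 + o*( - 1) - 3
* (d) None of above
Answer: c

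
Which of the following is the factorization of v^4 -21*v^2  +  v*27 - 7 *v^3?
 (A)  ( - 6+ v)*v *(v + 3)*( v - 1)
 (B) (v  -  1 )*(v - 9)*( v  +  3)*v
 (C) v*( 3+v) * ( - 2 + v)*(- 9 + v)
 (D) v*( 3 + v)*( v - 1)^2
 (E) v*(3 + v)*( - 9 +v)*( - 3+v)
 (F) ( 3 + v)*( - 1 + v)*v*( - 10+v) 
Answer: B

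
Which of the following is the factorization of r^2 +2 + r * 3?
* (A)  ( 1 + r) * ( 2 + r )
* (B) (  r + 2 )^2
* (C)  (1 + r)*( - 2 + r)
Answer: A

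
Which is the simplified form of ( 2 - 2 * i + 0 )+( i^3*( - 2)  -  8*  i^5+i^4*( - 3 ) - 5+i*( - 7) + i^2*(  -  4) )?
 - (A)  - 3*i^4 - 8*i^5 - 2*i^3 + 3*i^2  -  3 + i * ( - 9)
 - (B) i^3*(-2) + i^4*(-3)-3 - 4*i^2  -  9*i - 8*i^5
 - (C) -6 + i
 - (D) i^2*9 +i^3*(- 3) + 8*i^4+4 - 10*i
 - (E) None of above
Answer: B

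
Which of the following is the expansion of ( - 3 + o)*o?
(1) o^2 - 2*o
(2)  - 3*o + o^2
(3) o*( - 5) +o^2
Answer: 2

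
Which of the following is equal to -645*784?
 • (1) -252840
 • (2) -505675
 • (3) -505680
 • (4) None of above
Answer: 3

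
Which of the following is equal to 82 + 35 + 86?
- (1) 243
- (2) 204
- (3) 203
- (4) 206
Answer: 3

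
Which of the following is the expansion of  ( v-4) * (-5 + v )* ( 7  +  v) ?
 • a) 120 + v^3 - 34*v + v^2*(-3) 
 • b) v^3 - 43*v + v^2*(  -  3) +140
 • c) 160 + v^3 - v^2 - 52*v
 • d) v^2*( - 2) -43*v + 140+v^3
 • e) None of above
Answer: d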